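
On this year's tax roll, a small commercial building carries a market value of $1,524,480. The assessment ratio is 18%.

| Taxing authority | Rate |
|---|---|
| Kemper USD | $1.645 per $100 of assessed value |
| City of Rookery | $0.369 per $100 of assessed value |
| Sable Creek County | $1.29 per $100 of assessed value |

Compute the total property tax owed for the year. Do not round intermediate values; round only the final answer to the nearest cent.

$9,066.39

Assessed value = $1,524,480 × 0.18 = $274,406.4
Kemper USD: $274,406.4 × 0.01645 = $4,513.98528
City of Rookery: $274,406.4 × 0.00369 = $1,012.559616
Sable Creek County: $274,406.4 × 0.0129 = $3,539.84256
Total = $4,513.98528 + $1,012.559616 + $3,539.84256 = $9,066.387456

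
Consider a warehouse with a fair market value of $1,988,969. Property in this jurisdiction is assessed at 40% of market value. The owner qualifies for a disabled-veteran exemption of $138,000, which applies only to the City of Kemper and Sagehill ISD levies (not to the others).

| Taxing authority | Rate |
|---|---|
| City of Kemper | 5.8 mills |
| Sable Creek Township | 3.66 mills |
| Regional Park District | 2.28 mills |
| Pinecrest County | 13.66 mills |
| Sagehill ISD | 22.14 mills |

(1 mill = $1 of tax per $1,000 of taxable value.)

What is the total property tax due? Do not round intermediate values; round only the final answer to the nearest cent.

Assessed value = $1,988,969 × 0.4 = $795,587.6
City of Kemper: ($795,587.6 − $138,000) × 0.0058 = $657,587.6 × 0.0058 = $3,814.00808
Sable Creek Township: $795,587.6 × 0.00366 = $2,911.850616
Regional Park District: $795,587.6 × 0.00228 = $1,813.939728
Pinecrest County: $795,587.6 × 0.01366 = $10,867.726616
Sagehill ISD: ($795,587.6 − $138,000) × 0.02214 = $657,587.6 × 0.02214 = $14,558.989464
Total = $33,966.514504

$33,966.51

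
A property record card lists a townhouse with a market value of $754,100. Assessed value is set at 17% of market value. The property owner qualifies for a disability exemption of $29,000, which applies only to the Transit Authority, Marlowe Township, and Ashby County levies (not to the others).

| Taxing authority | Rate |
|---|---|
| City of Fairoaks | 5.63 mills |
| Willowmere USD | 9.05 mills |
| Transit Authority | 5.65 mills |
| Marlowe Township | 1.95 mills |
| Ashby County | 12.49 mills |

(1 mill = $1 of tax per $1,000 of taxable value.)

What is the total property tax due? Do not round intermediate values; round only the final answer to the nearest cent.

Assessed value = $754,100 × 0.17 = $128,197
City of Fairoaks: $128,197 × 0.00563 = $721.74911
Willowmere USD: $128,197 × 0.00905 = $1,160.18285
Transit Authority: ($128,197 − $29,000) × 0.00565 = $99,197 × 0.00565 = $560.46305
Marlowe Township: ($128,197 − $29,000) × 0.00195 = $99,197 × 0.00195 = $193.43415
Ashby County: ($128,197 − $29,000) × 0.01249 = $99,197 × 0.01249 = $1,238.97053
Total = $3,874.79969

$3,874.80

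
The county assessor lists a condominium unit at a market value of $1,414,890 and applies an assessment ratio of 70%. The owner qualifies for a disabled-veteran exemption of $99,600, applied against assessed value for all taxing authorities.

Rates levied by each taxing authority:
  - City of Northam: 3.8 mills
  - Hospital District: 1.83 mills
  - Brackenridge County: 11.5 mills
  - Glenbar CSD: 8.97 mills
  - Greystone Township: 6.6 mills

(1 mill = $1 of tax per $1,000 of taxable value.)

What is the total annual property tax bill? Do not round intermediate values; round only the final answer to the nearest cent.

$29,129.91

Assessed value = $1,414,890 × 0.7 = $990,423
Taxable value = $990,423 − $99,600 = $890,823
City of Northam: $890,823 × 0.0038 = $3,385.1274
Hospital District: $890,823 × 0.00183 = $1,630.20609
Brackenridge County: $890,823 × 0.0115 = $10,244.4645
Glenbar CSD: $890,823 × 0.00897 = $7,990.68231
Greystone Township: $890,823 × 0.0066 = $5,879.4318
Total = $3,385.1274 + $1,630.20609 + $10,244.4645 + $7,990.68231 + $5,879.4318 = $29,129.9121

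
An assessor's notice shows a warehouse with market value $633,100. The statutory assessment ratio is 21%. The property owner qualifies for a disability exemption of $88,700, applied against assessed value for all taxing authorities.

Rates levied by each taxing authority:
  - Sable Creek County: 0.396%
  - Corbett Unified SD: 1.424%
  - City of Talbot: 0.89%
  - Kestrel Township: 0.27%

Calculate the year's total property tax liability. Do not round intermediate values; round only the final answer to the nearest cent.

$1,318.68

Assessed value = $633,100 × 0.21 = $132,951
Taxable value = $132,951 − $88,700 = $44,251
Sable Creek County: $44,251 × 0.00396 = $175.23396
Corbett Unified SD: $44,251 × 0.01424 = $630.13424
City of Talbot: $44,251 × 0.0089 = $393.8339
Kestrel Township: $44,251 × 0.0027 = $119.4777
Total = $175.23396 + $630.13424 + $393.8339 + $119.4777 = $1,318.6798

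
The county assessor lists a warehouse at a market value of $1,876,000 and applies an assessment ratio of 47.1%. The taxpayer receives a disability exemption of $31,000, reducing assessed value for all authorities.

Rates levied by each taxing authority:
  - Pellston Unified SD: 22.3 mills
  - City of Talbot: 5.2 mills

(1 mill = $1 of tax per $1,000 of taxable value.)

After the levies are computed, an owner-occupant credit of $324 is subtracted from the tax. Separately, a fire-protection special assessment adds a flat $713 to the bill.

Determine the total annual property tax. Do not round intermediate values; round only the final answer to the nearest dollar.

Assessed value = $1,876,000 × 0.471 = $883,596
Taxable value = $883,596 − $31,000 = $852,596
Pellston Unified SD: $852,596 × 0.0223 = $19,012.8908
City of Talbot: $852,596 × 0.0052 = $4,433.4992
Levies subtotal = $23,446.39
After credit = $23,446.39 − $324 = $23,122.39
Total = $23,122.39 + $713 = $23,835.39

$23,835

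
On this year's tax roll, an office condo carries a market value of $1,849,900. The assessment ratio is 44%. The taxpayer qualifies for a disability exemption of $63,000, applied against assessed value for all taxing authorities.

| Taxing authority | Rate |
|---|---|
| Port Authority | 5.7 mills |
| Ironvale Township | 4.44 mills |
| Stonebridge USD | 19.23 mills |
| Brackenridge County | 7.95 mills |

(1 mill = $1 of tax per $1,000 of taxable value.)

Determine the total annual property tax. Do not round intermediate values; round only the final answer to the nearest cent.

$28,025.68

Assessed value = $1,849,900 × 0.44 = $813,956
Taxable value = $813,956 − $63,000 = $750,956
Port Authority: $750,956 × 0.0057 = $4,280.4492
Ironvale Township: $750,956 × 0.00444 = $3,334.24464
Stonebridge USD: $750,956 × 0.01923 = $14,440.88388
Brackenridge County: $750,956 × 0.00795 = $5,970.1002
Total = $4,280.4492 + $3,334.24464 + $14,440.88388 + $5,970.1002 = $28,025.67792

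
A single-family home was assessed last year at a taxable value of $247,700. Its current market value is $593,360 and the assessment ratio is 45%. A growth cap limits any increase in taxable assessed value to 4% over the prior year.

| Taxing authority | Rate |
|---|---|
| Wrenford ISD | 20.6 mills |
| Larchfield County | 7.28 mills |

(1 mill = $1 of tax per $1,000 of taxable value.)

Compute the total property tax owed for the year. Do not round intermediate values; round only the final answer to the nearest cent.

Uncapped assessed value = $593,360 × 0.45 = $267,012
Cap limit = $247,700 × 1.04 = $257,608
Taxable assessed value = min($267,012, $257,608) = $257,608 (cap binds)
Wrenford ISD: $257,608 × 0.0206 = $5,306.7248
Larchfield County: $257,608 × 0.00728 = $1,875.38624
Total = $7,182.11104

$7,182.11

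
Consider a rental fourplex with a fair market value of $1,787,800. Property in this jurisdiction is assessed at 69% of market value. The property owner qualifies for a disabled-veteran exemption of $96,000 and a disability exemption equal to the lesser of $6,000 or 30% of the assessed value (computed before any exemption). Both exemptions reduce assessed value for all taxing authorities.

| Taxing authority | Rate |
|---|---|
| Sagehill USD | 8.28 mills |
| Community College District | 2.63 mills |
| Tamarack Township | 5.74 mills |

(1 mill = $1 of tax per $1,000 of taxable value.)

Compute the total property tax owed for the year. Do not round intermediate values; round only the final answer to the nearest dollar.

Assessed value = $1,787,800 × 0.69 = $1,233,582
Disability exemption = min($6,000, 30% × $1,233,582) = min($6,000, $370,074.6) = $6,000 (dollar cap binds)
Taxable value = $1,233,582 − $96,000 − $6,000 = $1,131,582
Sagehill USD: $1,131,582 × 0.00828 = $9,369.49896
Community College District: $1,131,582 × 0.00263 = $2,976.06066
Tamarack Township: $1,131,582 × 0.00574 = $6,495.28068
Total = $18,840.8403

$18,841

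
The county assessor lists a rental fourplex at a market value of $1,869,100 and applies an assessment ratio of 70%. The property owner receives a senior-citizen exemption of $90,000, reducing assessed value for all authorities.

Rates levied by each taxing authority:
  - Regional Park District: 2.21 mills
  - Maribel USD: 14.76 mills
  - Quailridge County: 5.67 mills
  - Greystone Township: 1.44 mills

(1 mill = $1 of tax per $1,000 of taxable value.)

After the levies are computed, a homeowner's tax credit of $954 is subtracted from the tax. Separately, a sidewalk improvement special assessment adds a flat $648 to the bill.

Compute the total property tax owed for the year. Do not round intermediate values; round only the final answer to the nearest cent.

$29,032.35

Assessed value = $1,869,100 × 0.7 = $1,308,370
Taxable value = $1,308,370 − $90,000 = $1,218,370
Regional Park District: $1,218,370 × 0.00221 = $2,692.5977
Maribel USD: $1,218,370 × 0.01476 = $17,983.1412
Quailridge County: $1,218,370 × 0.00567 = $6,908.1579
Greystone Township: $1,218,370 × 0.00144 = $1,754.4528
Levies subtotal = $29,338.3496
After credit = $29,338.3496 − $954 = $28,384.3496
Total = $28,384.3496 + $648 = $29,032.3496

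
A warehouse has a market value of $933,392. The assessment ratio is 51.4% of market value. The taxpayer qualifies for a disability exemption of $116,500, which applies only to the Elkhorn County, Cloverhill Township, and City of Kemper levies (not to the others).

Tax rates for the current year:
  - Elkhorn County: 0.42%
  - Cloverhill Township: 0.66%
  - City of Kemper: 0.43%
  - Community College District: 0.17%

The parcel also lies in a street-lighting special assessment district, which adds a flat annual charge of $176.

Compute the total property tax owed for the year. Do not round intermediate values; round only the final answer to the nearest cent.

$6,476.88

Assessed value = $933,392 × 0.514 = $479,763.488
Elkhorn County: ($479,763.488 − $116,500) × 0.0042 = $363,263.488 × 0.0042 = $1,525.7066496
Cloverhill Township: ($479,763.488 − $116,500) × 0.0066 = $363,263.488 × 0.0066 = $2,397.5390208
City of Kemper: ($479,763.488 − $116,500) × 0.0043 = $363,263.488 × 0.0043 = $1,562.0329984
Community College District: $479,763.488 × 0.0017 = $815.5979296
Levies subtotal = $6,300.8765984
Total = $6,300.8765984 + $176 = $6,476.8765984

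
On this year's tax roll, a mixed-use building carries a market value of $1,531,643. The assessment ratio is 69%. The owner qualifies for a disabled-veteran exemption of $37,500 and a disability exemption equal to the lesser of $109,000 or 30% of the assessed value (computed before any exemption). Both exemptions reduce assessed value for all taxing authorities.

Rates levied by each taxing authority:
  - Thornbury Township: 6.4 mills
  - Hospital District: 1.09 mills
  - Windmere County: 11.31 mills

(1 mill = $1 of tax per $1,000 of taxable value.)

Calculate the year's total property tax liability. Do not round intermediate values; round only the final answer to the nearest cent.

Assessed value = $1,531,643 × 0.69 = $1,056,833.67
Disability exemption = min($109,000, 30% × $1,056,833.67) = min($109,000, $317,050.101) = $109,000 (dollar cap binds)
Taxable value = $1,056,833.67 − $37,500 − $109,000 = $910,333.67
Thornbury Township: $910,333.67 × 0.0064 = $5,826.135488
Hospital District: $910,333.67 × 0.00109 = $992.2637003
Windmere County: $910,333.67 × 0.01131 = $10,295.8738077
Total = $17,114.272996

$17,114.27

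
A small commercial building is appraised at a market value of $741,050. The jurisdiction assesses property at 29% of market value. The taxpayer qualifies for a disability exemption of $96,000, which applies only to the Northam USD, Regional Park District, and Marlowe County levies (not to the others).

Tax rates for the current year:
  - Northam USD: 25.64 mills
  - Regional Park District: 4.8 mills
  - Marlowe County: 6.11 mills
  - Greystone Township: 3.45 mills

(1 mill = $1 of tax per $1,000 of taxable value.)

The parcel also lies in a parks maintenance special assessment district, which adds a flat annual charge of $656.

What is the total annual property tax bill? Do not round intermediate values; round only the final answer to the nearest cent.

$5,743.38

Assessed value = $741,050 × 0.29 = $214,904.5
Northam USD: ($214,904.5 − $96,000) × 0.02564 = $118,904.5 × 0.02564 = $3,048.71138
Regional Park District: ($214,904.5 − $96,000) × 0.0048 = $118,904.5 × 0.0048 = $570.7416
Marlowe County: ($214,904.5 − $96,000) × 0.00611 = $118,904.5 × 0.00611 = $726.506495
Greystone Township: $214,904.5 × 0.00345 = $741.420525
Levies subtotal = $5,087.38
Total = $5,087.38 + $656 = $5,743.38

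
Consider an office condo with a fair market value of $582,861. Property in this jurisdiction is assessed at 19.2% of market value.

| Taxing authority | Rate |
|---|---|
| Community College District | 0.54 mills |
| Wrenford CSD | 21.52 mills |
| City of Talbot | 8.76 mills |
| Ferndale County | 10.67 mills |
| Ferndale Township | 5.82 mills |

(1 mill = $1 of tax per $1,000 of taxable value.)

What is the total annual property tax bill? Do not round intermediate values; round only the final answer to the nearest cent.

Assessed value = $582,861 × 0.192 = $111,909.312
Community College District: $111,909.312 × 0.00054 = $60.43102848
Wrenford CSD: $111,909.312 × 0.02152 = $2,408.28839424
City of Talbot: $111,909.312 × 0.00876 = $980.32557312
Ferndale County: $111,909.312 × 0.01067 = $1,194.07235904
Ferndale Township: $111,909.312 × 0.00582 = $651.31219584
Total = $60.43102848 + $2,408.28839424 + $980.32557312 + $1,194.07235904 + $651.31219584 = $5,294.42955072

$5,294.43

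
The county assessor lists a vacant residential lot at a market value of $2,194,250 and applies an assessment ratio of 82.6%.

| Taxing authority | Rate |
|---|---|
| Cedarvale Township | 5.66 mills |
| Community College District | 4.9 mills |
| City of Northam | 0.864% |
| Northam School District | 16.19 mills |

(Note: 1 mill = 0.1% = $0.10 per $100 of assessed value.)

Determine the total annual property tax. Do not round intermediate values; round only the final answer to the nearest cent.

$64,142.62

Assessed value = $2,194,250 × 0.826 = $1,812,450.5
Cedarvale Township: $1,812,450.5 × 0.00566 = $10,258.46983
Community College District: $1,812,450.5 × 0.0049 = $8,881.00745
City of Northam: $1,812,450.5 × 0.00864 = $15,659.57232
Northam School District: $1,812,450.5 × 0.01619 = $29,343.573595
Total = $64,142.623195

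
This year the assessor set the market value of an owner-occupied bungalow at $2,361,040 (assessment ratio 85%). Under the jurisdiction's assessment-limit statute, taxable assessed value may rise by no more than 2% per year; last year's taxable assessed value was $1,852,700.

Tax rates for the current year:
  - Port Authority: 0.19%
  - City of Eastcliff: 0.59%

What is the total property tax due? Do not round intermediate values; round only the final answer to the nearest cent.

$14,740.08

Uncapped assessed value = $2,361,040 × 0.85 = $2,006,884
Cap limit = $1,852,700 × 1.02 = $1,889,754
Taxable assessed value = min($2,006,884, $1,889,754) = $1,889,754 (cap binds)
Port Authority: $1,889,754 × 0.0019 = $3,590.5326
City of Eastcliff: $1,889,754 × 0.0059 = $11,149.5486
Total = $14,740.0812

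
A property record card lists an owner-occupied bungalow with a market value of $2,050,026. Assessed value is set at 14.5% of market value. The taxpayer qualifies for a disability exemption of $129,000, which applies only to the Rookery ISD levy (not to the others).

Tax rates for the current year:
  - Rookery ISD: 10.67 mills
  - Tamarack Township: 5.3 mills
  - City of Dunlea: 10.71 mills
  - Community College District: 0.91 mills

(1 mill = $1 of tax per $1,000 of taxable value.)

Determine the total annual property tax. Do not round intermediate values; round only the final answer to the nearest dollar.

$6,825

Assessed value = $2,050,026 × 0.145 = $297,253.77
Rookery ISD: ($297,253.77 − $129,000) × 0.01067 = $168,253.77 × 0.01067 = $1,795.2677259
Tamarack Township: $297,253.77 × 0.0053 = $1,575.444981
City of Dunlea: $297,253.77 × 0.01071 = $3,183.5878767
Community College District: $297,253.77 × 0.00091 = $270.5009307
Total = $6,824.8015143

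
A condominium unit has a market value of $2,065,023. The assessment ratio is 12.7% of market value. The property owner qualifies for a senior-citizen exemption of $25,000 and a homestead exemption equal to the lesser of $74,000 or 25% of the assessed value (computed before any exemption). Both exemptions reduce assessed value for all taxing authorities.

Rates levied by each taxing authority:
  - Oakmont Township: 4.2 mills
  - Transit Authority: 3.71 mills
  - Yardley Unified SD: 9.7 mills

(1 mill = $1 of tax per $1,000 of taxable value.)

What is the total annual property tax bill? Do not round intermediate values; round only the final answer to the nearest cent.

$3,023.52

Assessed value = $2,065,023 × 0.127 = $262,257.921
Homestead exemption = min($74,000, 25% × $262,257.921) = min($74,000, $65,564.48025) = $65,564.48025 (percentage binds)
Taxable value = $262,257.921 − $25,000 − $65,564.48025 = $171,693.44075
Oakmont Township: $171,693.44075 × 0.0042 = $721.11245115
Transit Authority: $171,693.44075 × 0.00371 = $636.9826651825
Yardley Unified SD: $171,693.44075 × 0.0097 = $1,665.426375275
Total = $3,023.5214916075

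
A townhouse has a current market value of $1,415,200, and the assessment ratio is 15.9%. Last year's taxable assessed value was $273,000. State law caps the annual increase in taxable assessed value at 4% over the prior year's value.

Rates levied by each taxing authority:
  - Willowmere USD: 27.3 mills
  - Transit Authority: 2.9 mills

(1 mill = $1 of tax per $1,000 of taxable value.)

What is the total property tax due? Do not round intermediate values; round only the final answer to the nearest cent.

Uncapped assessed value = $1,415,200 × 0.159 = $225,016.8
Cap limit = $273,000 × 1.04 = $283,920
Taxable assessed value = min($225,016.8, $283,920) = $225,016.8 (cap does not bind)
Willowmere USD: $225,016.8 × 0.0273 = $6,142.95864
Transit Authority: $225,016.8 × 0.0029 = $652.54872
Total = $6,795.50736

$6,795.51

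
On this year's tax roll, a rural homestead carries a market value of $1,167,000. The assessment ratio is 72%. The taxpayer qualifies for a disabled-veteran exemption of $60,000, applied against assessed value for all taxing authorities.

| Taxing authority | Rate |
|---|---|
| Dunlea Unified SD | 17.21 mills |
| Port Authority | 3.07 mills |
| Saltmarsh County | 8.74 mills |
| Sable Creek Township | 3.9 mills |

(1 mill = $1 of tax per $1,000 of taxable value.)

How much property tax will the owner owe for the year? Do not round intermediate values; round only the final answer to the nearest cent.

Assessed value = $1,167,000 × 0.72 = $840,240
Taxable value = $840,240 − $60,000 = $780,240
Dunlea Unified SD: $780,240 × 0.01721 = $13,427.9304
Port Authority: $780,240 × 0.00307 = $2,395.3368
Saltmarsh County: $780,240 × 0.00874 = $6,819.2976
Sable Creek Township: $780,240 × 0.0039 = $3,042.936
Total = $13,427.9304 + $2,395.3368 + $6,819.2976 + $3,042.936 = $25,685.5008

$25,685.50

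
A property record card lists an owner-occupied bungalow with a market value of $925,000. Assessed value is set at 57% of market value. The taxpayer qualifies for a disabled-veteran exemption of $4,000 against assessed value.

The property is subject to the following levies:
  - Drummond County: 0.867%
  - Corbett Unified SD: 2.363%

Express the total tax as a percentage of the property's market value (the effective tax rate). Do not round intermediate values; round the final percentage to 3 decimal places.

1.827%

Assessed value = $925,000 × 0.57 = $527,250
Taxable value = $527,250 − $4,000 = $523,250
Drummond County: $523,250 × 0.00867 = $4,536.5775
Corbett Unified SD: $523,250 × 0.02363 = $12,364.3975
Total tax = $16,900.975
Effective rate = $16,900.975 ÷ $925,000 = 1.827% of market value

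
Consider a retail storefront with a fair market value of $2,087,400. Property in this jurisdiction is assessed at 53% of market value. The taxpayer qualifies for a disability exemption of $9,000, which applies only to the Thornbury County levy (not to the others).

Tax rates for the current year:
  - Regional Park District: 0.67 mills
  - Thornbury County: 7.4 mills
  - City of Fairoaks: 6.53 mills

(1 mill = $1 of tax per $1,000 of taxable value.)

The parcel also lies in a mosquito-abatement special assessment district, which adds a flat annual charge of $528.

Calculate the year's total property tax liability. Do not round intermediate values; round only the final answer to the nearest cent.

Assessed value = $2,087,400 × 0.53 = $1,106,322
Regional Park District: $1,106,322 × 0.00067 = $741.23574
Thornbury County: ($1,106,322 − $9,000) × 0.0074 = $1,097,322 × 0.0074 = $8,120.1828
City of Fairoaks: $1,106,322 × 0.00653 = $7,224.28266
Levies subtotal = $16,085.7012
Total = $16,085.7012 + $528 = $16,613.7012

$16,613.70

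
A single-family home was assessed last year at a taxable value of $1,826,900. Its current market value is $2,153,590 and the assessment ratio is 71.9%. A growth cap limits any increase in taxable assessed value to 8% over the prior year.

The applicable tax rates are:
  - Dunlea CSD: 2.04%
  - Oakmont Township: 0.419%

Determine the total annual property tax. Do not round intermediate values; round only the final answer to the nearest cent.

Uncapped assessed value = $2,153,590 × 0.719 = $1,548,431.21
Cap limit = $1,826,900 × 1.08 = $1,973,052
Taxable assessed value = min($1,548,431.21, $1,973,052) = $1,548,431.21 (cap does not bind)
Dunlea CSD: $1,548,431.21 × 0.0204 = $31,587.996684
Oakmont Township: $1,548,431.21 × 0.00419 = $6,487.9267699
Total = $38,075.9234539

$38,075.92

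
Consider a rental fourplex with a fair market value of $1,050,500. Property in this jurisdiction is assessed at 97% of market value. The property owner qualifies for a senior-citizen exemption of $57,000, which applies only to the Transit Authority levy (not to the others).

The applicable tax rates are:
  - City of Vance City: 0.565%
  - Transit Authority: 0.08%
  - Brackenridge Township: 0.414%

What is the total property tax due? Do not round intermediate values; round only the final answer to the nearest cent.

$10,745.45

Assessed value = $1,050,500 × 0.97 = $1,018,985
City of Vance City: $1,018,985 × 0.00565 = $5,757.26525
Transit Authority: ($1,018,985 − $57,000) × 0.0008 = $961,985 × 0.0008 = $769.588
Brackenridge Township: $1,018,985 × 0.00414 = $4,218.5979
Total = $10,745.45115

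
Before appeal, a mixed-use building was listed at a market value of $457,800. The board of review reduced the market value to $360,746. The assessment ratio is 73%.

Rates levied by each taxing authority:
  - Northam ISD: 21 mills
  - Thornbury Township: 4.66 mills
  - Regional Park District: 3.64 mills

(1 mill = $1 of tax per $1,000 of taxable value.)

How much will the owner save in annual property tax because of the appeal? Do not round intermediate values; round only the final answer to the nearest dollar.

Old assessed value = $457,800 × 0.73 = $334,194
New assessed value = $360,746 × 0.73 = $263,344.58
Combined rate = 0.021 + 0.00466 + 0.00364 = 0.0293
Old tax = $334,194 × 0.0293 = $9,791.8842
New tax = $263,344.58 × 0.0293 = $7,715.996194
Reduction = $9,791.8842 − $7,715.996194 = $2,075.888006

$2,076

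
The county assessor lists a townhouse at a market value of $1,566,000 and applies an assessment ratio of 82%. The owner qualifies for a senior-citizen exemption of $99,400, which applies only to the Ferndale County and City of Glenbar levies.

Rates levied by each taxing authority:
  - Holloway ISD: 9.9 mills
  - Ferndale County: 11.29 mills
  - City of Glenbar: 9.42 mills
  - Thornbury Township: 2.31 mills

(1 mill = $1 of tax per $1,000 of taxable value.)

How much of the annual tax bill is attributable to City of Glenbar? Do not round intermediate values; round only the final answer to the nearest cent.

$11,160.06

Assessed value = $1,566,000 × 0.82 = $1,284,120
City of Glenbar taxable value = $1,284,120 − $99,400 = $1,184,720
City of Glenbar levy = $1,184,720 × 0.00942 = $11,160.0624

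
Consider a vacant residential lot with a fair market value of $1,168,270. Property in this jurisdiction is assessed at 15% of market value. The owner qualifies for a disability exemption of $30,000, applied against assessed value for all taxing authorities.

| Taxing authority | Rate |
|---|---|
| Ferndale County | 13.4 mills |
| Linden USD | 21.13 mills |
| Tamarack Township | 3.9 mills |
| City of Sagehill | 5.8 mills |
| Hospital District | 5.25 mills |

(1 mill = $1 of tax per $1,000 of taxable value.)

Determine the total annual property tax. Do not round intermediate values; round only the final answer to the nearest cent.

Assessed value = $1,168,270 × 0.15 = $175,240.5
Taxable value = $175,240.5 − $30,000 = $145,240.5
Ferndale County: $145,240.5 × 0.0134 = $1,946.2227
Linden USD: $145,240.5 × 0.02113 = $3,068.931765
Tamarack Township: $145,240.5 × 0.0039 = $566.43795
City of Sagehill: $145,240.5 × 0.0058 = $842.3949
Hospital District: $145,240.5 × 0.00525 = $762.512625
Total = $1,946.2227 + $3,068.931765 + $566.43795 + $842.3949 + $762.512625 = $7,186.49994

$7,186.50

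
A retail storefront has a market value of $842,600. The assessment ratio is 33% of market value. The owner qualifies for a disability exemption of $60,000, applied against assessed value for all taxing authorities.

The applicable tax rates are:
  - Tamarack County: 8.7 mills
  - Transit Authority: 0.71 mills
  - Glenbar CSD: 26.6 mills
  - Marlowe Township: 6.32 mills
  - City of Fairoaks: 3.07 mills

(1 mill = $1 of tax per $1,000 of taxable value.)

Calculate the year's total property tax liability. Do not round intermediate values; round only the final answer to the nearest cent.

Assessed value = $842,600 × 0.33 = $278,058
Taxable value = $278,058 − $60,000 = $218,058
Tamarack County: $218,058 × 0.0087 = $1,897.1046
Transit Authority: $218,058 × 0.00071 = $154.82118
Glenbar CSD: $218,058 × 0.0266 = $5,800.3428
Marlowe Township: $218,058 × 0.00632 = $1,378.12656
City of Fairoaks: $218,058 × 0.00307 = $669.43806
Total = $1,897.1046 + $154.82118 + $5,800.3428 + $1,378.12656 + $669.43806 = $9,899.8332

$9,899.83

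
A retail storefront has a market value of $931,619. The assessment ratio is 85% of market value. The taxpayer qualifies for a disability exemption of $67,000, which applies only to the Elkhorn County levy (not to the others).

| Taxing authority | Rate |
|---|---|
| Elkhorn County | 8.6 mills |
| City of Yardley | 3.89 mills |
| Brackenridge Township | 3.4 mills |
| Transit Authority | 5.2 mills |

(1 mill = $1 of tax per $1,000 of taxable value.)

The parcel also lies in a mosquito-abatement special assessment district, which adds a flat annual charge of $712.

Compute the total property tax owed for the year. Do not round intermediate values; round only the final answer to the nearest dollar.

$16,836

Assessed value = $931,619 × 0.85 = $791,876.15
Elkhorn County: ($791,876.15 − $67,000) × 0.0086 = $724,876.15 × 0.0086 = $6,233.93489
City of Yardley: $791,876.15 × 0.00389 = $3,080.3982235
Brackenridge Township: $791,876.15 × 0.0034 = $2,692.37891
Transit Authority: $791,876.15 × 0.0052 = $4,117.75598
Levies subtotal = $16,124.4680035
Total = $16,124.4680035 + $712 = $16,836.4680035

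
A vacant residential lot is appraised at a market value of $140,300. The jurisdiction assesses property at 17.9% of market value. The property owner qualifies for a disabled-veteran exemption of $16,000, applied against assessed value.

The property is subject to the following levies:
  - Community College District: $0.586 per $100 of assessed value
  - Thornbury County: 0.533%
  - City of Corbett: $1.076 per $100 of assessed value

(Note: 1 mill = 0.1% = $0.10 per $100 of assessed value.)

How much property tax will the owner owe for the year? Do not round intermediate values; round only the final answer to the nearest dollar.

$200

Assessed value = $140,300 × 0.179 = $25,113.7
Taxable value = $25,113.7 − $16,000 = $9,113.7
Community College District: $9,113.7 × 0.00586 = $53.406282
Thornbury County: $9,113.7 × 0.00533 = $48.576021
City of Corbett: $9,113.7 × 0.01076 = $98.063412
Total = $200.045715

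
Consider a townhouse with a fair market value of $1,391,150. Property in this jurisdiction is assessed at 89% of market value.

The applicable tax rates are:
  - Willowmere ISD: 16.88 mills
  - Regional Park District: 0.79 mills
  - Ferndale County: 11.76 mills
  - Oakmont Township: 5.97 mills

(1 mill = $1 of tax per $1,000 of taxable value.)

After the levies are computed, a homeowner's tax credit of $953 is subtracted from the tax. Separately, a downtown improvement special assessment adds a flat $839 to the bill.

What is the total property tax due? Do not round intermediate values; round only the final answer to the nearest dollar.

$43,716

Assessed value = $1,391,150 × 0.89 = $1,238,123.5
Willowmere ISD: $1,238,123.5 × 0.01688 = $20,899.52468
Regional Park District: $1,238,123.5 × 0.00079 = $978.117565
Ferndale County: $1,238,123.5 × 0.01176 = $14,560.33236
Oakmont Township: $1,238,123.5 × 0.00597 = $7,391.597295
Levies subtotal = $43,829.5719
After credit = $43,829.5719 − $953 = $42,876.5719
Total = $42,876.5719 + $839 = $43,715.5719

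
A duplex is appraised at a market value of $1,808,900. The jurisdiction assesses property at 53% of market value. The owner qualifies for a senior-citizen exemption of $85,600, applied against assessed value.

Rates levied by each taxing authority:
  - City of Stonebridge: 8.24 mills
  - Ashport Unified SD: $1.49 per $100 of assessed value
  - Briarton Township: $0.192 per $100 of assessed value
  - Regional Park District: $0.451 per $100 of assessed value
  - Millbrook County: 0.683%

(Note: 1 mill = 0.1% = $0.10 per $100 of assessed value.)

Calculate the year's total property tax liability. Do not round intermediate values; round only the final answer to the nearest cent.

$31,781.46

Assessed value = $1,808,900 × 0.53 = $958,717
Taxable value = $958,717 − $85,600 = $873,117
City of Stonebridge: $873,117 × 0.00824 = $7,194.48408
Ashport Unified SD: $873,117 × 0.0149 = $13,009.4433
Briarton Township: $873,117 × 0.00192 = $1,676.38464
Regional Park District: $873,117 × 0.00451 = $3,937.75767
Millbrook County: $873,117 × 0.00683 = $5,963.38911
Total = $31,781.4588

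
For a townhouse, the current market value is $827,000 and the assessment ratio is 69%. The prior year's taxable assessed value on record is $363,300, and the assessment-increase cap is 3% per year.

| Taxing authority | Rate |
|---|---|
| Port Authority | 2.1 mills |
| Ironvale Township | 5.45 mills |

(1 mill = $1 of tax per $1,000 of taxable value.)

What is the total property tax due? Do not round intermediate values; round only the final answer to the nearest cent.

Uncapped assessed value = $827,000 × 0.69 = $570,630
Cap limit = $363,300 × 1.03 = $374,199
Taxable assessed value = min($570,630, $374,199) = $374,199 (cap binds)
Port Authority: $374,199 × 0.0021 = $785.8179
Ironvale Township: $374,199 × 0.00545 = $2,039.38455
Total = $2,825.20245

$2,825.20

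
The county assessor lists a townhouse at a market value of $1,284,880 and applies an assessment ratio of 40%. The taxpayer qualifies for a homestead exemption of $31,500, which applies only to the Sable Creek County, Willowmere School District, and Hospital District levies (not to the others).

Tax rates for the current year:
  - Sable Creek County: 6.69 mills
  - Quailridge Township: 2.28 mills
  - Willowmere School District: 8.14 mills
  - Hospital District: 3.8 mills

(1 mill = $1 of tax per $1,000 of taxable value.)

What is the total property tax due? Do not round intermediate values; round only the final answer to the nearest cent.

$10,159.89

Assessed value = $1,284,880 × 0.4 = $513,952
Sable Creek County: ($513,952 − $31,500) × 0.00669 = $482,452 × 0.00669 = $3,227.60388
Quailridge Township: $513,952 × 0.00228 = $1,171.81056
Willowmere School District: ($513,952 − $31,500) × 0.00814 = $482,452 × 0.00814 = $3,927.15928
Hospital District: ($513,952 − $31,500) × 0.0038 = $482,452 × 0.0038 = $1,833.3176
Total = $10,159.89132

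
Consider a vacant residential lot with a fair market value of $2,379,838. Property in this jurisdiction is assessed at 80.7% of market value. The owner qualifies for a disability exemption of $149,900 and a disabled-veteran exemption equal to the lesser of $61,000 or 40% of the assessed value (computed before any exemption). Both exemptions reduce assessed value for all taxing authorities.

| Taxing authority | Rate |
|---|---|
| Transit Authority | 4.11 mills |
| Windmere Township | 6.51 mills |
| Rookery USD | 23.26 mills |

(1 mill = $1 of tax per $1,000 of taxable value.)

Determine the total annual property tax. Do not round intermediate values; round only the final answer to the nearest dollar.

$57,922

Assessed value = $2,379,838 × 0.807 = $1,920,529.266
Disabled-veteran exemption = min($61,000, 40% × $1,920,529.266) = min($61,000, $768,211.7064) = $61,000 (dollar cap binds)
Taxable value = $1,920,529.266 − $149,900 − $61,000 = $1,709,629.266
Transit Authority: $1,709,629.266 × 0.00411 = $7,026.57628326
Windmere Township: $1,709,629.266 × 0.00651 = $11,129.68652166
Rookery USD: $1,709,629.266 × 0.02326 = $39,765.97672716
Total = $57,922.23953208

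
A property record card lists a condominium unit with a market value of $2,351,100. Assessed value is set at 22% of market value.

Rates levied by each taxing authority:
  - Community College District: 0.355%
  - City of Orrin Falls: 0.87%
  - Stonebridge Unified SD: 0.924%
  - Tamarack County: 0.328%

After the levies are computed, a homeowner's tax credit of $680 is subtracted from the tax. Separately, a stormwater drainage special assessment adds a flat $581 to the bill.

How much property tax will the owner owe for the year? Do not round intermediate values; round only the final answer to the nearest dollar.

Assessed value = $2,351,100 × 0.22 = $517,242
Community College District: $517,242 × 0.00355 = $1,836.2091
City of Orrin Falls: $517,242 × 0.0087 = $4,500.0054
Stonebridge Unified SD: $517,242 × 0.00924 = $4,779.31608
Tamarack County: $517,242 × 0.00328 = $1,696.55376
Levies subtotal = $12,812.08434
After credit = $12,812.08434 − $680 = $12,132.08434
Total = $12,132.08434 + $581 = $12,713.08434

$12,713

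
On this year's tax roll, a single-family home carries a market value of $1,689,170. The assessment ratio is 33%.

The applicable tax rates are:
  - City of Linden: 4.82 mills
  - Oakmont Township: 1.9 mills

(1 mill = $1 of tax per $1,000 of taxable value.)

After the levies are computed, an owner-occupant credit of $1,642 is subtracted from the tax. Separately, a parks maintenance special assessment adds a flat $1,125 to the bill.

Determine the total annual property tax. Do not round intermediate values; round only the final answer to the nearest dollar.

$3,229

Assessed value = $1,689,170 × 0.33 = $557,426.1
City of Linden: $557,426.1 × 0.00482 = $2,686.793802
Oakmont Township: $557,426.1 × 0.0019 = $1,059.10959
Levies subtotal = $3,745.903392
After credit = $3,745.903392 − $1,642 = $2,103.903392
Total = $2,103.903392 + $1,125 = $3,228.903392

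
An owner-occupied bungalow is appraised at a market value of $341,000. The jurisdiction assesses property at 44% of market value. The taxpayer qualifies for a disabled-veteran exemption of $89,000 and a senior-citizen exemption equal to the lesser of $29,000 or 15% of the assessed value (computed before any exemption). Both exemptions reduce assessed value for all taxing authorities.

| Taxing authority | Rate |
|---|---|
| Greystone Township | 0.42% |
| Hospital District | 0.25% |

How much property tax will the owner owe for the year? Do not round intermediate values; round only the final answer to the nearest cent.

$258.18

Assessed value = $341,000 × 0.44 = $150,040
Senior-citizen exemption = min($29,000, 15% × $150,040) = min($29,000, $22,506) = $22,506 (percentage binds)
Taxable value = $150,040 − $89,000 − $22,506 = $38,534
Greystone Township: $38,534 × 0.0042 = $161.8428
Hospital District: $38,534 × 0.0025 = $96.335
Total = $258.1778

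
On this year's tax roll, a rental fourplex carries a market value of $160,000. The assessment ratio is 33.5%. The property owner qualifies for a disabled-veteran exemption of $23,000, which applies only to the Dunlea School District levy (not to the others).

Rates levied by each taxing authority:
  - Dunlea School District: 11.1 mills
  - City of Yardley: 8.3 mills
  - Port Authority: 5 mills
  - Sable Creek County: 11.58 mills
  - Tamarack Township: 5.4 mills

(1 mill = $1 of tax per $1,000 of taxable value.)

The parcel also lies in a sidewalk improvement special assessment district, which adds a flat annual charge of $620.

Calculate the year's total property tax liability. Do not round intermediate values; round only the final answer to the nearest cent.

Assessed value = $160,000 × 0.335 = $53,600
Dunlea School District: ($53,600 − $23,000) × 0.0111 = $30,600 × 0.0111 = $339.66
City of Yardley: $53,600 × 0.0083 = $444.88
Port Authority: $53,600 × 0.005 = $268
Sable Creek County: $53,600 × 0.01158 = $620.688
Tamarack Township: $53,600 × 0.0054 = $289.44
Levies subtotal = $1,962.668
Total = $1,962.668 + $620 = $2,582.668

$2,582.67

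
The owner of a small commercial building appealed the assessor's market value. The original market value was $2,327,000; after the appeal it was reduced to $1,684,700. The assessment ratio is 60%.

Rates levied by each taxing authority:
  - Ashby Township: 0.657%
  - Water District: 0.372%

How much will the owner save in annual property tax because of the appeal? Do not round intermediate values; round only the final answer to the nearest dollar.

Old assessed value = $2,327,000 × 0.6 = $1,396,200
New assessed value = $1,684,700 × 0.6 = $1,010,820
Combined rate = 0.00657 + 0.00372 = 0.01029
Old tax = $1,396,200 × 0.01029 = $14,366.898
New tax = $1,010,820 × 0.01029 = $10,401.3378
Reduction = $14,366.898 − $10,401.3378 = $3,965.5602

$3,966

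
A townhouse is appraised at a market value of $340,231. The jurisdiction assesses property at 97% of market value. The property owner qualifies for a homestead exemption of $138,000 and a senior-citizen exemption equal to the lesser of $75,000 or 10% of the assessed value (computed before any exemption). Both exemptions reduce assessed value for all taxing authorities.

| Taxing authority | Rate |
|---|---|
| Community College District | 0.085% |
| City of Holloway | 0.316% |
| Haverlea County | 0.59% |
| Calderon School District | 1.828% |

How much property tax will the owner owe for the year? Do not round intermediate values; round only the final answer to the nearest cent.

Assessed value = $340,231 × 0.97 = $330,024.07
Senior-citizen exemption = min($75,000, 10% × $330,024.07) = min($75,000, $33,002.407) = $33,002.407 (percentage binds)
Taxable value = $330,024.07 − $138,000 − $33,002.407 = $159,021.663
Community College District: $159,021.663 × 0.00085 = $135.16841355
City of Holloway: $159,021.663 × 0.00316 = $502.50845508
Haverlea County: $159,021.663 × 0.0059 = $938.2278117
Calderon School District: $159,021.663 × 0.01828 = $2,906.91599964
Total = $4,482.82067997

$4,482.82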